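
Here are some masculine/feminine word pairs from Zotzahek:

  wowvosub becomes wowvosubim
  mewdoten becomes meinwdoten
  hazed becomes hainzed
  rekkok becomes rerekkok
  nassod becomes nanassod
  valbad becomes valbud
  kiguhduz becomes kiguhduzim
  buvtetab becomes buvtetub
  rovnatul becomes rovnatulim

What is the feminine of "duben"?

"duben" has last vowel 'e'. The stems whose last vowel is 'e' (hazed → hainzed, mewdoten → meinwdoten) insert -in- after the first vowel.
The other patterns: stems whose last vowel is 'a' change the last vowel to 'u'; stems whose last vowel is 'u' add -im; stems whose last vowel is 'o' repeat the first consonant+vowel as a prefix.
So duben → duinben.

duinben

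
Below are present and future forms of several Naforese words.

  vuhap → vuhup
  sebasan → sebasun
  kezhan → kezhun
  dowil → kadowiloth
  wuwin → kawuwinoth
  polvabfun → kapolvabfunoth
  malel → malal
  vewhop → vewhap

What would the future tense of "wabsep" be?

wabsap

sebasan and wuwin both end in -n yet inflect differently (sebasun, kawuwinoth), so the final letter is not what conditions the rule; the last vowel is.
"wabsep" has last vowel 'e'. The one such stem in the data (malel → malal) changes the last vowel to 'a' (as does vewhop), so the same rule applies.
So wabsep → wabsap.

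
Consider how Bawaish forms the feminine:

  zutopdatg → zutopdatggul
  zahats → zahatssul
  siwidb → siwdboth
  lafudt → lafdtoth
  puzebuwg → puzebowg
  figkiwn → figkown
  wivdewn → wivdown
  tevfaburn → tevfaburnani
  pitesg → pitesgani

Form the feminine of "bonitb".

zutopdatg and puzebuwg both end in -g yet inflect differently (zutopdatggul, puzebowg), so the final letter is not what conditions the rule; the second-to-last letter is.
"bonitb" has second-to-last letter 't'. The stems whose second-to-last letter is 't' (zutopdatg → zutopdatggul, zahats → zahatssul) double the final consonant and add -ul.
So bonitb → bonitbbul.

bonitbbul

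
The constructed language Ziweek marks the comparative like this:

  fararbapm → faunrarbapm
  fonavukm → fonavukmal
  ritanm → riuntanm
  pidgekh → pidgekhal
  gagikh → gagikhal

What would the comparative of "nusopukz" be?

nusopukzal

fonavukm and fararbapm both end in -m yet inflect differently (fonavukmal, faunrarbapm), so the final letter is not what conditions the rule; the second-to-last letter is.
"nusopukz" has second-to-last letter 'k'. The stems whose second-to-last letter is 'k' (gagikh → gagikhal, pidgekh → pidgekhal, fonavukm → fonavukmal) add -al.
The other pattern: stems whose second-to-last letter is 'n' or 'p' insert -un- after the first vowel.
So nusopukz → nusopukzal.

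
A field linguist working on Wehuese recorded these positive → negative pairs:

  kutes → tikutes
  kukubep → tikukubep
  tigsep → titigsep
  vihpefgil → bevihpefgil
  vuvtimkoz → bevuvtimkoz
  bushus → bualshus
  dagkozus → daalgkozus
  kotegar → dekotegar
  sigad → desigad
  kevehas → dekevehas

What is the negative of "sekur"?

sealkur

kutes and bushus both end in -s yet inflect differently (tikutes, bualshus), so the final letter is not what conditions the rule; the last vowel is.
"sekur" has last vowel 'u'. The stems whose last vowel is 'u' (bushus → bualshus, dagkozus → daalgkozus) insert -al- after the first vowel.
The other patterns: stems whose last vowel is 'e' add the prefix ti-; stems whose last vowel is 'i' or 'o' add the prefix be-; stems whose last vowel is 'a' add the prefix de-.
So sekur → sealkur.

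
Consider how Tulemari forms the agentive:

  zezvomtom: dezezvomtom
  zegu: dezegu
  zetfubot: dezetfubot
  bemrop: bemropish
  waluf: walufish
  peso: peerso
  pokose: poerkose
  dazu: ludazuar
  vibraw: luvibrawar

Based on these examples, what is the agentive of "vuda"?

luvudaar

zegu and dazu both end in -u yet inflect differently (dezegu, ludazuar), so the final letter is not what conditions the rule; the first letter is.
"vuda" begins with v-. The one such stem in the data (vibraw → luvibrawar) adds lu- … -ar around the stem, so the same rule applies.
The other patterns: stems beginning with z- add the prefix de-; stems beginning with b- or w- add -ish; stems beginning with p- insert -er- after the first vowel.
So vuda → luvudaar.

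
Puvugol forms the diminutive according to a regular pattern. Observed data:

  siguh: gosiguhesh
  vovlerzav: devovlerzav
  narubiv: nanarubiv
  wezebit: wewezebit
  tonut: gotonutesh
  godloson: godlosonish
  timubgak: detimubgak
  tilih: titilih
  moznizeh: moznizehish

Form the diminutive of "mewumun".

tonut and wezebit both end in -t yet inflect differently (gotonutesh, wewezebit), so the final letter is not what conditions the rule; the last vowel is.
"mewumun" has last vowel 'u'. The stems whose last vowel is 'u' (siguh → gosiguhesh, tonut → gotonutesh) add go- … -esh around the stem.
So mewumun → gomewumunesh.

gomewumunesh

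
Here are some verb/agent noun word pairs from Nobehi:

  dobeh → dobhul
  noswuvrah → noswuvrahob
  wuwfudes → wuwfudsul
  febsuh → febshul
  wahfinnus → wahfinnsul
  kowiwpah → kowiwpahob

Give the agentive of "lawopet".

lawoptul

noswuvrah and dobeh both end in -h yet inflect differently (noswuvrahob, dobhul), so the final letter is not what conditions the rule; the last vowel is.
"lawopet" has last vowel 'e'. The stems whose last vowel is 'e' (dobeh → dobhul, wuwfudes → wuwfudsul) delete the last vowel and add -ul.
So lawopet → lawoptul.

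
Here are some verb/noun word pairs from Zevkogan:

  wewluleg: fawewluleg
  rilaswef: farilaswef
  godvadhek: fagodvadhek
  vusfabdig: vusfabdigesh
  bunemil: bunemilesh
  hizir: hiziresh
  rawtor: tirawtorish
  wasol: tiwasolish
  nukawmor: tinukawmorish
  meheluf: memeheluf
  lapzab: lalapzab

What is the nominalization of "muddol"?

timuddolish

wewluleg and vusfabdig both end in -g yet inflect differently (fawewluleg, vusfabdigesh), so the final letter is not what conditions the rule; the last vowel is.
"muddol" has last vowel 'o'. The stems whose last vowel is 'o' (rawtor → tirawtorish, wasol → tiwasolish, nukawmor → tinukawmorish) add ti- … -ish around the stem.
The other patterns: stems whose last vowel is 'e' add the prefix fa-; stems whose last vowel is 'i' add -esh; stems whose last vowel is 'a' or 'u' repeat the first consonant+vowel as a prefix.
So muddol → timuddolish.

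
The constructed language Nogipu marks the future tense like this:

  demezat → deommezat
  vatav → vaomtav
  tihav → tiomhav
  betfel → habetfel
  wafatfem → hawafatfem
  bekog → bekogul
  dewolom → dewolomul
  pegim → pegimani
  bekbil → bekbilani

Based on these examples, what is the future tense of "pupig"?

wafatfem and dewolom both end in -m yet inflect differently (hawafatfem, dewolomul), so the final letter is not what conditions the rule; the last vowel is.
"pupig" has last vowel 'i'. The stems whose last vowel is 'i' (pegim → pegimani, bekbil → bekbilani) add -ani.
The other patterns: stems whose last vowel is 'a' insert -om- after the first vowel; stems whose last vowel is 'e' add the prefix ha-; stems whose last vowel is 'o' add -ul.
So pupig → pupigani.

pupigani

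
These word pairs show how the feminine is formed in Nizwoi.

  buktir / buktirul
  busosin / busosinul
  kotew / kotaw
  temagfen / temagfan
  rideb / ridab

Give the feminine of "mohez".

temagfen and busosin both end in -n yet inflect differently (temagfan, busosinul), so the final letter is not what conditions the rule; the last vowel is.
"mohez" has last vowel 'e'. The stems whose last vowel is 'e' (kotew → kotaw, temagfen → temagfan, rideb → ridab) change the last vowel to 'a'.
The other pattern: stems whose last vowel is 'i' add -ul.
So mohez → mohaz.

mohaz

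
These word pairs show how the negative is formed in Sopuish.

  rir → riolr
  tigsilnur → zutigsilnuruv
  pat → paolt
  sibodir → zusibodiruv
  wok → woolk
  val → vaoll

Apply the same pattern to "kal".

rir and sibodir both end in -r yet inflect differently (riolr, zusibodiruv), so the final letter is not what conditions the rule; the number of vowels is.
"kal" has 1 vowel. The stems with 1 vowel (val → vaoll, pat → paolt, rir → riolr) insert -ol- after the first vowel.
So kal → kaoll.

kaoll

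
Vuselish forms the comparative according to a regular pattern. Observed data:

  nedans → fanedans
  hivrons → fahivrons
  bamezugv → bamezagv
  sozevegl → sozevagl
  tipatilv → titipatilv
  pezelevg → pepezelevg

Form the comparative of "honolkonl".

bamezugv and tipatilv both end in -v yet inflect differently (bamezagv, titipatilv), so the final letter is not what conditions the rule; the second-to-last letter is.
"honolkonl" has second-to-last letter 'n'. The stems whose second-to-last letter is 'n' (nedans → fanedans, hivrons → fahivrons) add the prefix fa-.
The other patterns: stems whose second-to-last letter is 'g' change the last vowel to 'a'; stems whose second-to-last letter is 'l' or 'v' repeat the first consonant+vowel as a prefix.
So honolkonl → fahonolkonl.

fahonolkonl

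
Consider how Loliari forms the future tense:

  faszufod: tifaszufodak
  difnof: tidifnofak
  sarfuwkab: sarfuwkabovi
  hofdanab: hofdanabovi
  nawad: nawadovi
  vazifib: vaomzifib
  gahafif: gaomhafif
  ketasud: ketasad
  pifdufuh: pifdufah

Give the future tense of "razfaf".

razfafovi

faszufod and nawad both end in -d yet inflect differently (tifaszufodak, nawadovi), so the final letter is not what conditions the rule; the last vowel is.
"razfaf" has last vowel 'a'. The stems whose last vowel is 'a' (sarfuwkab → sarfuwkabovi, hofdanab → hofdanabovi, nawad → nawadovi) add -ovi.
The other patterns: stems whose last vowel is 'o' add ti- … -ak around the stem; stems whose last vowel is 'i' insert -om- after the first vowel; stems whose last vowel is 'u' change the last vowel to 'a'.
So razfaf → razfafovi.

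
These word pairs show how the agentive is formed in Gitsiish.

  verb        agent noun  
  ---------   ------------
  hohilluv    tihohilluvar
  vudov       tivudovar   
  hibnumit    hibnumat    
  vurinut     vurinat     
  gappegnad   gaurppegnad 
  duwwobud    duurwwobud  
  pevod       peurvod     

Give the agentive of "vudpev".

hohilluv and vurinut both have last vowel 'u' yet inflect differently (tihohilluvar, vurinat), so the last vowel is not what conditions the rule; the final letter is.
"vudpev" ends in -v. The stems ending in -v (hohilluv → tihohilluvar, vudov → tivudovar) add ti- … -ar around the stem.
The other patterns: stems ending in -t change the last vowel to 'a'; stems ending in -d insert -ur- after the first vowel.
So vudpev → tivudpevar.

tivudpevar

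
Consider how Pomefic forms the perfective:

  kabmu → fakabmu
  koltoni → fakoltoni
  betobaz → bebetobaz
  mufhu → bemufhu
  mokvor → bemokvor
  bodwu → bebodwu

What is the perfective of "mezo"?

bemezo

kabmu and mufhu both end in -u yet inflect differently (fakabmu, bemufhu), so the final letter is not what conditions the rule; the first letter is.
"mezo" begins with m-. The stems beginning with m- (mufhu → bemufhu, mokvor → bemokvor) add the prefix be-.
The other pattern: stems beginning with k- add the prefix fa-.
So mezo → bemezo.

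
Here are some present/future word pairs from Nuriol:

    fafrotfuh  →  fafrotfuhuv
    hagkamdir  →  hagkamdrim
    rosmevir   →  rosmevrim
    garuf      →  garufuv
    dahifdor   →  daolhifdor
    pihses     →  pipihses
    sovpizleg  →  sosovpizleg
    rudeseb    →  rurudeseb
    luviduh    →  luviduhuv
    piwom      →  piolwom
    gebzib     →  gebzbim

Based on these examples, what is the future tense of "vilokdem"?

dahifdor and rosmevir both end in -r yet inflect differently (daolhifdor, rosmevrim), so the final letter is not what conditions the rule; the last vowel is.
"vilokdem" has last vowel 'e'. The stems whose last vowel is 'e' (pihses → pipihses, rudeseb → rurudeseb, sovpizleg → sosovpizleg) repeat the first consonant+vowel as a prefix.
So vilokdem → vivilokdem.

vivilokdem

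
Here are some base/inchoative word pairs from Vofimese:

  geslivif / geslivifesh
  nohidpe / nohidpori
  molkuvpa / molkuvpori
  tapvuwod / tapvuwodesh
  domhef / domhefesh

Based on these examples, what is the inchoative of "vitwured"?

vitwuredesh

"vitwured" ends in a consonant. The stems ending in a consonant (geslivif → geslivifesh, tapvuwod → tapvuwodesh, domhef → domhefesh) add -esh.
The other pattern: stems ending in a vowel drop the final letter and add -ori.
So vitwured → vitwuredesh.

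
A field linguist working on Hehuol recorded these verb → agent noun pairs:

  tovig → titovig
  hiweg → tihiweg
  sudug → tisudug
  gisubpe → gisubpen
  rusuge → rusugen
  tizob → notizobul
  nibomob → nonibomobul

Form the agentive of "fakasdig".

tifakasdig

"fakasdig" ends in -g. The stems ending in -g (tovig → titovig, hiweg → tihiweg, sudug → tisudug) add the prefix ti-.
The other patterns: stems ending in -e drop the final letter and add -en; stems ending in -b add no- … -ul around the stem.
So fakasdig → tifakasdig.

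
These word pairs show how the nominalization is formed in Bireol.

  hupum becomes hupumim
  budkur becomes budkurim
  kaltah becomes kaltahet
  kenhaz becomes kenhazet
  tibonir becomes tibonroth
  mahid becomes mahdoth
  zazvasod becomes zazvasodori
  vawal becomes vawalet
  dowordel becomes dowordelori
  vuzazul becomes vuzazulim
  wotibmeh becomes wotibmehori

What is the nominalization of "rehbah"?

tibonir and budkur both end in -r yet inflect differently (tibonroth, budkurim), so the final letter is not what conditions the rule; the last vowel is.
"rehbah" has last vowel 'a'. The stems whose last vowel is 'a' (vawal → vawalet, kaltah → kaltahet, kenhaz → kenhazet) add -et.
So rehbah → rehbahet.

rehbahet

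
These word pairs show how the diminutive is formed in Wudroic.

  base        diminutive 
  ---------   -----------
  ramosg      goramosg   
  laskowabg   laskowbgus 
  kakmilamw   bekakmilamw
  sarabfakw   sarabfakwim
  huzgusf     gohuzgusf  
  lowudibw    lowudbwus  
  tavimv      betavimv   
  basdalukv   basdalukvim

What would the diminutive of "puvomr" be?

bepuvomr

kakmilamw and sarabfakw both end in -w yet inflect differently (bekakmilamw, sarabfakwim), so the final letter is not what conditions the rule; the second-to-last letter is.
"puvomr" has second-to-last letter 'm'. The stems whose second-to-last letter is 'm' (tavimv → betavimv, kakmilamw → bekakmilamw) add the prefix be-.
The other patterns: stems whose second-to-last letter is 's' add the prefix go-; stems whose second-to-last letter is 'k' add -im; stems whose second-to-last letter is 'b' delete the last vowel and add -us.
So puvomr → bepuvomr.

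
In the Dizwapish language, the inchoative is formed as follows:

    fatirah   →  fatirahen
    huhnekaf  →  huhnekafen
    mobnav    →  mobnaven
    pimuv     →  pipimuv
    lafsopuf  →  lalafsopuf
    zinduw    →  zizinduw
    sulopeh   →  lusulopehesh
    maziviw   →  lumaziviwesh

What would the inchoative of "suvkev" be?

lusuvkevesh

"suvkev" has last vowel 'e'. The one such stem in the data (sulopeh → lusulopehesh) adds lu- … -esh around the stem, so the same rule applies.
So suvkev → lusuvkevesh.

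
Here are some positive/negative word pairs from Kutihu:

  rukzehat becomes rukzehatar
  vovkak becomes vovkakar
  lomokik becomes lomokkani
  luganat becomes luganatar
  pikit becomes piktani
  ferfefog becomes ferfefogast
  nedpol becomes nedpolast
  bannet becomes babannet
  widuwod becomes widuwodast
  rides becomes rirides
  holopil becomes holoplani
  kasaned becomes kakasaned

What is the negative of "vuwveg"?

widuwod and kasaned both end in -d yet inflect differently (widuwodast, kakasaned), so the final letter is not what conditions the rule; the last vowel is.
"vuwveg" has last vowel 'e'. The stems whose last vowel is 'e' (bannet → babannet, rides → rirides, kasaned → kakasaned) repeat the first consonant+vowel as a prefix.
So vuwveg → vuvuwveg.

vuvuwveg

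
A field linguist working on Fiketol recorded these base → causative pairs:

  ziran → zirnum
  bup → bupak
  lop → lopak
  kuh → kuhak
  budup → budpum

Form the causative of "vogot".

vogtum

"vogot" has 2 vowels. The stems with 2 vowels (ziran → zirnum, budup → budpum) delete the last vowel and add -um.
So vogot → vogtum.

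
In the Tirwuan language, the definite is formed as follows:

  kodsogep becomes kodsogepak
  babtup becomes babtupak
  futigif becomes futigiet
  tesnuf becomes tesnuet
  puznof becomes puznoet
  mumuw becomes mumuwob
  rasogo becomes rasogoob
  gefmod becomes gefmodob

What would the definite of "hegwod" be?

hegwodob

babtup and tesnuf both have last vowel 'u' yet inflect differently (babtupak, tesnuet), so the last vowel is not what conditions the rule; the final letter is.
"hegwod" ends in -d. The one such stem in the data (gefmod → gefmodob) adds -ob, so the same rule applies.
The other patterns: stems ending in -p add -ak; stems ending in -f drop the final letter and add -et.
So hegwod → hegwodob.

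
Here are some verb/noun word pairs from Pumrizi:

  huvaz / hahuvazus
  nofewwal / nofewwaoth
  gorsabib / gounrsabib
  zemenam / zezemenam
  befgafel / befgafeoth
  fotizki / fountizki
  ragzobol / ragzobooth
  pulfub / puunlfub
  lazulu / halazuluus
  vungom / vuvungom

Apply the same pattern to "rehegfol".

huvaz and zemenam both have last vowel 'a' yet inflect differently (hahuvazus, zezemenam), so the last vowel is not what conditions the rule; the final letter is.
"rehegfol" ends in -l. The stems ending in -l (ragzobol → ragzobooth, befgafel → befgafeoth, nofewwal → nofewwaoth) drop the final letter and add -oth.
So rehegfol → rehegfooth.

rehegfooth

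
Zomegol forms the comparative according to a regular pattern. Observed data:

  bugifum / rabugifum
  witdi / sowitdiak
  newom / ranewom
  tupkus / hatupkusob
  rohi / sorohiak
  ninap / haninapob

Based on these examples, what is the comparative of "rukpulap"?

harukpulapob

"rukpulap" ends in -p. The one such stem in the data (ninap → haninapob) adds ha- … -ob around the stem, so the same rule applies.
So rukpulap → harukpulapob.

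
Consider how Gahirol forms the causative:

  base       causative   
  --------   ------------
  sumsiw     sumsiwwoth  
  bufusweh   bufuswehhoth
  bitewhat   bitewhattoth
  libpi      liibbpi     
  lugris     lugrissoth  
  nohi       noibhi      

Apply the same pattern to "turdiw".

nohi and sumsiw both have last vowel 'i' yet inflect differently (noibhi, sumsiwwoth), so the last vowel is not what conditions the rule; whether the stem ends in a vowel or a consonant is.
"turdiw" ends in a consonant. The stems ending in a consonant (bitewhat → bitewhattoth, sumsiw → sumsiwwoth, lugris → lugrissoth) double the final consonant and add -oth.
The other pattern: stems ending in a vowel insert -ib- after the first vowel.
So turdiw → turdiwwoth.

turdiwwoth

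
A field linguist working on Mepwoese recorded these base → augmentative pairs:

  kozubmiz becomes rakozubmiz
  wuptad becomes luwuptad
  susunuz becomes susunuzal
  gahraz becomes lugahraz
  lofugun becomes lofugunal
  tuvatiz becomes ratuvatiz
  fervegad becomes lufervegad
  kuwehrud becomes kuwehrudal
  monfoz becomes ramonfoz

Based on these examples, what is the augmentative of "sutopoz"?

kozubmiz and gahraz both end in -z yet inflect differently (rakozubmiz, lugahraz), so the final letter is not what conditions the rule; the last vowel is.
"sutopoz" has last vowel 'o'. The one such stem in the data (monfoz → ramonfoz) adds the prefix ra-, so the same rule applies.
The other patterns: stems whose last vowel is 'a' add the prefix lu-; stems whose last vowel is 'u' add -al.
So sutopoz → rasutopoz.

rasutopoz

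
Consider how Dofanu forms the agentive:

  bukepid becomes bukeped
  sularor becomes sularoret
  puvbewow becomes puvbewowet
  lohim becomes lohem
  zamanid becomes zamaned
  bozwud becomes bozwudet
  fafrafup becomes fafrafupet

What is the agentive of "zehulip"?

zehulep

zamanid and bozwud both end in -d yet inflect differently (zamaned, bozwudet), so the final letter is not what conditions the rule; the last vowel is.
"zehulip" has last vowel 'i'. The stems whose last vowel is 'i' (lohim → lohem, zamanid → zamaned, bukepid → bukeped) change the last vowel to 'e'.
So zehulip → zehulep.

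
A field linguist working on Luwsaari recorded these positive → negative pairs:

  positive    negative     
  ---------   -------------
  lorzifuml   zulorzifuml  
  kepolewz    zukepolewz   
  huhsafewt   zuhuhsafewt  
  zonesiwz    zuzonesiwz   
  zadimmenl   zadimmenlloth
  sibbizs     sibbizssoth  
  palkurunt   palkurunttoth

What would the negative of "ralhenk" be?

ralhenkkoth

lorzifuml and zadimmenl both end in -l yet inflect differently (zulorzifuml, zadimmenlloth), so the final letter is not what conditions the rule; the second-to-last letter is.
"ralhenk" has second-to-last letter 'n'. The stems whose second-to-last letter is 'n' (zadimmenl → zadimmenlloth, palkurunt → palkurunttoth) double the final consonant and add -oth.
The other pattern: stems whose second-to-last letter is 'm' or 'w' add the prefix zu-.
So ralhenk → ralhenkkoth.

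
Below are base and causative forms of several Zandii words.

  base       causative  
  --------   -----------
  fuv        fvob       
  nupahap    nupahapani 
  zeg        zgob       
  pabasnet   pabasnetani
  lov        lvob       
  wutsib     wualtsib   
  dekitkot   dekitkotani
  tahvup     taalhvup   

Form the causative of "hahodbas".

hahodbasani

tahvup and nupahap both end in -p yet inflect differently (taalhvup, nupahapani), so the final letter is not what conditions the rule; the number of vowels is.
"hahodbas" has 3 vowels. The stems with 3 vowels (dekitkot → dekitkotani, nupahap → nupahapani, pabasnet → pabasnetani) add -ani.
So hahodbas → hahodbasani.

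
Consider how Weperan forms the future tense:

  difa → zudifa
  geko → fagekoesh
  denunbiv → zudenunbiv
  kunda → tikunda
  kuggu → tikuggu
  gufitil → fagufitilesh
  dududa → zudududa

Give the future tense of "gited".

kunda and difa both end in -a yet inflect differently (tikunda, zudifa), so the final letter is not what conditions the rule; the first letter is.
"gited" begins with g-. The stems beginning with g- (gufitil → fagufitilesh, geko → fagekoesh) add fa- … -esh around the stem.
So gited → fagitedesh.

fagitedesh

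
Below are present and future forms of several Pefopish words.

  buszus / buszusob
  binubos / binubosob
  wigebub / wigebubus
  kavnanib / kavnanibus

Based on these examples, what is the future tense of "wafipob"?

"wafipob" ends in -b. The stems ending in -b (wigebub → wigebubus, kavnanib → kavnanibus) add -us.
So wafipob → wafipobus.

wafipobus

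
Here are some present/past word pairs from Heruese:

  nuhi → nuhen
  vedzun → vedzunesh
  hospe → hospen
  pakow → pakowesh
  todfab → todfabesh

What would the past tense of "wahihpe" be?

hospe and pakow both have 2 vowels yet inflect differently (hospen, pakowesh), so the number of vowels is not what conditions the rule; whether the stem ends in a vowel or a consonant is.
"wahihpe" ends in a vowel. The stems ending in a vowel (hospe → hospen, nuhi → nuhen) drop the final letter and add -en.
So wahihpe → wahihpen.

wahihpen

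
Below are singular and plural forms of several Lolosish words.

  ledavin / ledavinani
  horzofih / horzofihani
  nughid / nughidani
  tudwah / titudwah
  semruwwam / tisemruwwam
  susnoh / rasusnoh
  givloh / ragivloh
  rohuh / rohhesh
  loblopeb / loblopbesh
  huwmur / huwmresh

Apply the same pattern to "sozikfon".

rasozikfon

horzofih and tudwah both end in -h yet inflect differently (horzofihani, titudwah), so the final letter is not what conditions the rule; the last vowel is.
"sozikfon" has last vowel 'o'. The stems whose last vowel is 'o' (susnoh → rasusnoh, givloh → ragivloh) add the prefix ra-.
The other patterns: stems whose last vowel is 'i' add -ani; stems whose last vowel is 'a' add the prefix ti-; stems whose last vowel is 'e' or 'u' delete the last vowel and add -esh.
So sozikfon → rasozikfon.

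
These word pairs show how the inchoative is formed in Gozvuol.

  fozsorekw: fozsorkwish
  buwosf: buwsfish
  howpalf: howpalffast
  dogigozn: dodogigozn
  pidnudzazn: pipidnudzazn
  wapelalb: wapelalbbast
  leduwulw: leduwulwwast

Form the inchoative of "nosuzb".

howpalf and buwosf both end in -f yet inflect differently (howpalffast, buwsfish), so the final letter is not what conditions the rule; the second-to-last letter is.
"nosuzb" has second-to-last letter 'z'. The stems whose second-to-last letter is 'z' (dogigozn → dodogigozn, pidnudzazn → pipidnudzazn) repeat the first consonant+vowel as a prefix.
The other patterns: stems whose second-to-last letter is 'l' double the final consonant and add -ast; stems whose second-to-last letter is 'k' or 's' delete the last vowel and add -ish.
So nosuzb → nonosuzb.

nonosuzb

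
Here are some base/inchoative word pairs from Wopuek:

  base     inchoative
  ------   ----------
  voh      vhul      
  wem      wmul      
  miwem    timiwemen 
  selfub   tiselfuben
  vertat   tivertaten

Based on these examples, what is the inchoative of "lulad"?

"lulad" has 2 vowels. The stems with 2 vowels (miwem → timiwemen, selfub → tiselfuben, vertat → tivertaten) add ti- … -en around the stem.
The other pattern: stems with 1 vowel delete the last vowel and add -ul.
So lulad → tiluladen.

tiluladen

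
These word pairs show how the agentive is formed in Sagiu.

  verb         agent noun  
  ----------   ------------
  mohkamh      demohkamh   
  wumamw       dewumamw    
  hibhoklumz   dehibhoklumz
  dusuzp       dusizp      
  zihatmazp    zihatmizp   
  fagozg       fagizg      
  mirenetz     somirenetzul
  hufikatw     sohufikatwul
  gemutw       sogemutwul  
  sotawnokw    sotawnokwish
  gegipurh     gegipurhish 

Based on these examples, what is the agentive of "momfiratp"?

hibhoklumz and mirenetz both end in -z yet inflect differently (dehibhoklumz, somirenetzul), so the final letter is not what conditions the rule; the second-to-last letter is.
"momfiratp" has second-to-last letter 't'. The stems whose second-to-last letter is 't' (mirenetz → somirenetzul, hufikatw → sohufikatwul, gemutw → sogemutwul) add so- … -ul around the stem.
So momfiratp → somomfiratpul.

somomfiratpul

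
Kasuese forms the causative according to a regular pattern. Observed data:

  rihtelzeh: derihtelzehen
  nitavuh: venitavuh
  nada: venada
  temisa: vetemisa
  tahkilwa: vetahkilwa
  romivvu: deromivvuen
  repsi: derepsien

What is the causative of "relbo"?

"relbo" begins with r-. The stems beginning with r- (repsi → derepsien, rihtelzeh → derihtelzehen, romivvu → deromivvuen) add de- … -en around the stem.
The other pattern: stems beginning with n- or t- add the prefix ve-.
So relbo → derelboen.

derelboen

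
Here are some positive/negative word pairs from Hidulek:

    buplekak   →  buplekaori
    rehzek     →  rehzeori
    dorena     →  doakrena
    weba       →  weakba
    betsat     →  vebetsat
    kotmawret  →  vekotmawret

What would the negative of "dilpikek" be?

dilpikeori

buplekak and dorena both have last vowel 'a' yet inflect differently (buplekaori, doakrena), so the last vowel is not what conditions the rule; the final letter is.
"dilpikek" ends in -k. The stems ending in -k (buplekak → buplekaori, rehzek → rehzeori) drop the final letter and add -ori.
The other patterns: stems ending in -a insert -ak- after the first vowel; stems ending in -t add the prefix ve-.
So dilpikek → dilpikeori.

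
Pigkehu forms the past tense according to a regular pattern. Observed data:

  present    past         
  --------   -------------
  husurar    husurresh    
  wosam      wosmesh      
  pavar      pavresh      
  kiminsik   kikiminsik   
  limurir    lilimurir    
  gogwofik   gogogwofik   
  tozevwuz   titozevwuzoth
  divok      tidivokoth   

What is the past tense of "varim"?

vavarim

"varim" has last vowel 'i'. The stems whose last vowel is 'i' (kiminsik → kikiminsik, limurir → lilimurir, gogwofik → gogogwofik) repeat the first consonant+vowel as a prefix.
So varim → vavarim.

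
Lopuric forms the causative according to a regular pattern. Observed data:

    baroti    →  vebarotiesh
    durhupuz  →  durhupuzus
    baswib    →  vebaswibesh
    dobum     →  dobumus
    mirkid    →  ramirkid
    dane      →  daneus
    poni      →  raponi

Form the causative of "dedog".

dedogus

baroti and poni both end in -i yet inflect differently (vebarotiesh, raponi), so the final letter is not what conditions the rule; the first letter is.
"dedog" begins with d-. The stems beginning with d- (dane → daneus, dobum → dobumus, durhupuz → durhupuzus) add -us.
So dedog → dedogus.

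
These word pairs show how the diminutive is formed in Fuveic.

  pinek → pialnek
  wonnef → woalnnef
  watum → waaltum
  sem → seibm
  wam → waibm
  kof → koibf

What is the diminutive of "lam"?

laibm

watum and sem both end in -m yet inflect differently (waaltum, seibm), so the final letter is not what conditions the rule; the number of vowels is.
"lam" has 1 vowel. The stems with 1 vowel (sem → seibm, wam → waibm, kof → koibf) insert -ib- after the first vowel.
The other pattern: stems with 2 vowels insert -al- after the first vowel.
So lam → laibm.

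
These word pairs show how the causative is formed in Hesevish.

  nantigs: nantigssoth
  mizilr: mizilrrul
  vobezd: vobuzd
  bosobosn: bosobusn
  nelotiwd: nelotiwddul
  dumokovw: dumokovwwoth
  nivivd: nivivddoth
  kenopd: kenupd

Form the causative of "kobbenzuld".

"kobbenzuld" has second-to-last letter 'l'. The one such stem in the data (mizilr → mizilrrul) doubles the final consonant and adds -ul (as does nelotiwd), so the same rule applies.
So kobbenzuld → kobbenzulddul.

kobbenzulddul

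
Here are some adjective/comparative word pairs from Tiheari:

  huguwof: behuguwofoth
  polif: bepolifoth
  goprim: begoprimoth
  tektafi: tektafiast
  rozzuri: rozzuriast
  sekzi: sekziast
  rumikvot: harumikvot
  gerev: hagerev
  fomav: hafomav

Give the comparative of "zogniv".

polif and tektafi both have last vowel 'i' yet inflect differently (bepolifoth, tektafiast), so the last vowel is not what conditions the rule; the final letter is.
"zogniv" ends in -v. The stems ending in -v (gerev → hagerev, fomav → hafomav) add the prefix ha-.
The other patterns: stems ending in -f or -m add be- … -oth around the stem; stems ending in -i add -ast.
So zogniv → hazogniv.

hazogniv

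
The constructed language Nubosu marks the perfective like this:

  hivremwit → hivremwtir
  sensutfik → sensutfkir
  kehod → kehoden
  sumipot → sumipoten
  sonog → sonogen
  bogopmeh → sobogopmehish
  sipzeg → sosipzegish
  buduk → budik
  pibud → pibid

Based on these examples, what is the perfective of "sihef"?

hivremwit and sumipot both end in -t yet inflect differently (hivremwtir, sumipoten), so the final letter is not what conditions the rule; the last vowel is.
"sihef" has last vowel 'e'. The stems whose last vowel is 'e' (bogopmeh → sobogopmehish, sipzeg → sosipzegish) add so- … -ish around the stem.
The other patterns: stems whose last vowel is 'i' delete the last vowel and add -ir; stems whose last vowel is 'o' add -en; stems whose last vowel is 'u' change the last vowel to 'i'.
So sihef → sosihefish.

sosihefish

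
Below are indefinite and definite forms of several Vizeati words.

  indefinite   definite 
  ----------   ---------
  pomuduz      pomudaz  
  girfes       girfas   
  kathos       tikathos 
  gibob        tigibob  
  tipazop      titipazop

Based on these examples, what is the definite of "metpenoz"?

"metpenoz" has last vowel 'o'. The stems whose last vowel is 'o' (kathos → tikathos, tipazop → titipazop, gibob → tigibob) add the prefix ti-.
So metpenoz → timetpenoz.

timetpenoz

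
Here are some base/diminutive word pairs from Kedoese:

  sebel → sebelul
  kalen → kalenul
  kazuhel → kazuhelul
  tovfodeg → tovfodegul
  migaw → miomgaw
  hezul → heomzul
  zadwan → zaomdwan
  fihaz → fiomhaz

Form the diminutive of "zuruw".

"zuruw" has last vowel 'u'. The one such stem in the data (hezul → heomzul) inserts -om- after the first vowel (as do migaw, zadwan), so the same rule applies.
The other pattern: stems whose last vowel is 'e' add -ul.
So zuruw → zuomruw.

zuomruw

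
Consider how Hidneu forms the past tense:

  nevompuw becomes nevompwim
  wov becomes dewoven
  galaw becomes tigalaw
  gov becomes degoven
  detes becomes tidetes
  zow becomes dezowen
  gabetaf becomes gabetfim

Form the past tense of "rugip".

tirugip

"rugip" has 2 vowels. The stems with 2 vowels (detes → tidetes, galaw → tigalaw) add the prefix ti-.
So rugip → tirugip.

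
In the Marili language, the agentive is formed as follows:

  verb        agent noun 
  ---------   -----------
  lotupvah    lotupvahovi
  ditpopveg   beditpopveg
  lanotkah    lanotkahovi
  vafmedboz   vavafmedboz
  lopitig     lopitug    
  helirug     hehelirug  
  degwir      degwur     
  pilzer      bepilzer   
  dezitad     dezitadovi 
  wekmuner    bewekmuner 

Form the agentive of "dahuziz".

dahuzuz

ditpopveg and lopitig both end in -g yet inflect differently (beditpopveg, lopitug), so the final letter is not what conditions the rule; the last vowel is.
"dahuziz" has last vowel 'i'. The stems whose last vowel is 'i' (lopitig → lopitug, degwir → degwur) change the last vowel to 'u'.
The other patterns: stems whose last vowel is 'e' add the prefix be-; stems whose last vowel is 'a' add -ovi; stems whose last vowel is 'o' or 'u' repeat the first consonant+vowel as a prefix.
So dahuziz → dahuzuz.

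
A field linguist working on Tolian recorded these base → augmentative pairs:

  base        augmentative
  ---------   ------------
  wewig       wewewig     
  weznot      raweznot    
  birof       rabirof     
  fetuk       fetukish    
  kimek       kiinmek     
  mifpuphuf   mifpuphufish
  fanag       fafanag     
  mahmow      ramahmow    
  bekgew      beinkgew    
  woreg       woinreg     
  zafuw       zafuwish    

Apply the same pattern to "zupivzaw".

zuzupivzaw

bekgew and zafuw both end in -w yet inflect differently (beinkgew, zafuwish), so the final letter is not what conditions the rule; the last vowel is.
"zupivzaw" has last vowel 'a'. The one such stem in the data (fanag → fafanag) repeats the first consonant+vowel as a prefix (as does wewig), so the same rule applies.
So zupivzaw → zuzupivzaw.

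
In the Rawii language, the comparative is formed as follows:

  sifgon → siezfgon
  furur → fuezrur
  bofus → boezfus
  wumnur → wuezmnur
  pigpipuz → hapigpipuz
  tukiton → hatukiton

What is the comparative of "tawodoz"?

hatawodoz

"tawodoz" has 3 vowels. The stems with 3 vowels (pigpipuz → hapigpipuz, tukiton → hatukiton) add the prefix ha-.
So tawodoz → hatawodoz.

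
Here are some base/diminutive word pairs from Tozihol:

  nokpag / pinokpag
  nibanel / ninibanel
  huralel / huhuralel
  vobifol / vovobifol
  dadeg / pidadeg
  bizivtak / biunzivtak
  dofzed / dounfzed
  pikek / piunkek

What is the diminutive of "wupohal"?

wuwupohal

dadeg and nibanel both have last vowel 'e' yet inflect differently (pidadeg, ninibanel), so the last vowel is not what conditions the rule; the final letter is.
"wupohal" ends in -l. The stems ending in -l (vobifol → vovobifol, nibanel → ninibanel, huralel → huhuralel) repeat the first consonant+vowel as a prefix.
So wupohal → wuwupohal.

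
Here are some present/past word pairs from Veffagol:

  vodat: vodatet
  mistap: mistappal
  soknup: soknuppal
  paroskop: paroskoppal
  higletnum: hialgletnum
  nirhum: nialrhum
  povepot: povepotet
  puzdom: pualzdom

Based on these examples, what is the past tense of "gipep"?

"gipep" ends in -p. The stems ending in -p (mistap → mistappal, paroskop → paroskoppal, soknup → soknuppal) double the final consonant and add -al.
So gipep → gipeppal.

gipeppal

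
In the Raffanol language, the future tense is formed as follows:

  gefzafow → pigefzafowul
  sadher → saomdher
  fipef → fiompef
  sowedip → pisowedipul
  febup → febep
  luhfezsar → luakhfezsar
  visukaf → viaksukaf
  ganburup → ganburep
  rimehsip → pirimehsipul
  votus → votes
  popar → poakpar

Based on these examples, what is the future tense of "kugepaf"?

kuakgepaf

sadher and luhfezsar both end in -r yet inflect differently (saomdher, luakhfezsar), so the final letter is not what conditions the rule; the last vowel is.
"kugepaf" has last vowel 'a'. The stems whose last vowel is 'a' (luhfezsar → luakhfezsar, popar → poakpar, visukaf → viaksukaf) insert -ak- after the first vowel.
So kugepaf → kuakgepaf.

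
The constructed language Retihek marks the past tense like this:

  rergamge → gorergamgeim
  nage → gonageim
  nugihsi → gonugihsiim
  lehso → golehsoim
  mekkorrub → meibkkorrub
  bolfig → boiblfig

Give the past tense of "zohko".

gozohkoim

nugihsi and bolfig both have last vowel 'i' yet inflect differently (gonugihsiim, boiblfig), so the last vowel is not what conditions the rule; whether the stem ends in a vowel or a consonant is.
"zohko" ends in a vowel. The stems ending in a vowel (rergamge → gorergamgeim, nage → gonageim, nugihsi → gonugihsiim) add go- … -im around the stem.
The other pattern: stems ending in a consonant insert -ib- after the first vowel.
So zohko → gozohkoim.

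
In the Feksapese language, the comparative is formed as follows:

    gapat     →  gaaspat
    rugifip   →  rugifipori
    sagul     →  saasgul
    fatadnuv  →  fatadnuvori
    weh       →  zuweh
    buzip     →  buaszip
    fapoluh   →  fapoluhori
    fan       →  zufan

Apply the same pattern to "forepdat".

forepdatori

"forepdat" has 3 vowels. The stems with 3 vowels (fatadnuv → fatadnuvori, rugifip → rugifipori, fapoluh → fapoluhori) add -ori.
So forepdat → forepdatori.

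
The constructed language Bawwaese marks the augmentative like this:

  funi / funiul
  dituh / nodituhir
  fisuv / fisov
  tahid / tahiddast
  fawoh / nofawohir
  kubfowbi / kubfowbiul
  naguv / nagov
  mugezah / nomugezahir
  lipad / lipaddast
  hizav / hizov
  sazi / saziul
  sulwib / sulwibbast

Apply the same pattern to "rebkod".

rebkoddast

dituh and fisuv both have last vowel 'u' yet inflect differently (nodituhir, fisov), so the last vowel is not what conditions the rule; the final letter is.
"rebkod" ends in -d. The stems ending in -d (tahid → tahiddast, lipad → lipaddast) double the final consonant and add -ast.
The other patterns: stems ending in -i add -ul; stems ending in -h add no- … -ir around the stem; stems ending in -v change the last vowel to 'o'.
So rebkod → rebkoddast.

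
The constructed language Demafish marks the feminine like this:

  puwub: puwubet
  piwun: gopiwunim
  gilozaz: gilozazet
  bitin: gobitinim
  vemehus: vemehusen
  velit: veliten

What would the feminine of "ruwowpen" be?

"ruwowpen" ends in -n. The stems ending in -n (bitin → gobitinim, piwun → gopiwunim) add go- … -im around the stem.
The other patterns: stems ending in -b or -z add -et; stems ending in -s or -t add -en.
So ruwowpen → goruwowpenim.

goruwowpenim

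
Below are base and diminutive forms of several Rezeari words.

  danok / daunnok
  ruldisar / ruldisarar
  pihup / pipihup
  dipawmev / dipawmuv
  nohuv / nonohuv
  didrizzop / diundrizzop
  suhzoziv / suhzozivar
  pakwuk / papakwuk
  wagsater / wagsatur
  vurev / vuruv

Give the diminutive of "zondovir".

zondovirar

didrizzop and pihup both end in -p yet inflect differently (diundrizzop, pipihup), so the final letter is not what conditions the rule; the last vowel is.
"zondovir" has last vowel 'i'. The one such stem in the data (suhzoziv → suhzozivar) adds -ar, so the same rule applies.
So zondovir → zondovirar.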